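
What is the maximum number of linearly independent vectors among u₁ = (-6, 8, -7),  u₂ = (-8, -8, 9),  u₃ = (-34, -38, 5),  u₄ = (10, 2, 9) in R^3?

Row-reduce the 4×3 matrix with these as rows.
Reduction leaves 3 leading entries, giving rank 3.
(With 4 elements in a 3-dimensional space the rank is at most 3.)

3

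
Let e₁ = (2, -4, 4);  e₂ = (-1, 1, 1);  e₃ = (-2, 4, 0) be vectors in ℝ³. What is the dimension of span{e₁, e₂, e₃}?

Put the 3×3 matrix [e₁|e₂|e₃] into echelon form.
There are 3 pivot columns, so rank = 3.

dim = 3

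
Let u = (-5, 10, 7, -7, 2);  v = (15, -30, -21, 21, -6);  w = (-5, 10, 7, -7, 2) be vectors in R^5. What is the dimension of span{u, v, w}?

Form the matrix with u, v, w as columns and reduce.
There is 1 pivot column, so rank = 1.

dim = 1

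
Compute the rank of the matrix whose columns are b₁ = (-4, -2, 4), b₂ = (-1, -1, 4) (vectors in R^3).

rank 2

Row-reduce the 2×3 matrix with these as rows.
There are 2 pivot columns, so rank = 2.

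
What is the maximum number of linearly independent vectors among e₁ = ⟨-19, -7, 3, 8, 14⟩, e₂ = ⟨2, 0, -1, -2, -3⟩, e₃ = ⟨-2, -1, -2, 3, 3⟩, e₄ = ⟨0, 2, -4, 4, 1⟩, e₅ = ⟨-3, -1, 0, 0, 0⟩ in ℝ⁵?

Form the matrix with e₁, e₂, e₃, e₄, e₅ as columns and reduce.
There are 4 pivot columns, so rank = 4.

4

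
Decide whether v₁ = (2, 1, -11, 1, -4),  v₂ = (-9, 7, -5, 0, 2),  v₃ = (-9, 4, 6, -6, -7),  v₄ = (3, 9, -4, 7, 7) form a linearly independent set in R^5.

linearly independent

Place the vectors as rows of a 4×5 matrix and reduce to echelon form.
The reduction yields 4 nonzero rows, so the rank is 4.
Since rank = 4 (the number of vectors), the set is linearly independent.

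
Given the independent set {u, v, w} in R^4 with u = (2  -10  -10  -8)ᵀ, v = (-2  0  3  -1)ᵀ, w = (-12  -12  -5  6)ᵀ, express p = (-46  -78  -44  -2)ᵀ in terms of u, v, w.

Write p = c₁u + … + c₃w and equate components.
The system has the unique solution (c₁, c₂, c₃) = (3, 2, 4).

p = 3u + 2v + 4w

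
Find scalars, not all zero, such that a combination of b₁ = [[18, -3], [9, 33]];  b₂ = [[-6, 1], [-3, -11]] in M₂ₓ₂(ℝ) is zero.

Pass to coordinate vectors relative to the basis {E₁₁, E₁₂, E₂₁, E₂₂}.
Set up α₁b₁ + α₂b₂ = 0 and solve the homogeneous system.
One solution (up to scaling) is (1, 3).

b₁ + 3b₂ = 0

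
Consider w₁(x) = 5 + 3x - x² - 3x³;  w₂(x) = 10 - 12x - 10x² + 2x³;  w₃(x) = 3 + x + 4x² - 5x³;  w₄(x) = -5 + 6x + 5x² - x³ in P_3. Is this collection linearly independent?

linearly dependent

Take coordinates with respect to the standard basis {1, x, …, x³}.
One vector is a scalar multiple of another, so the set is dependent.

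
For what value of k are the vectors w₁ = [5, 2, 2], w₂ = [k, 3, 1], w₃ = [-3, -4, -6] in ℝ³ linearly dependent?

k = 29/2

Place the vectors as rows of a 3×3 matrix; dependence ⇔ determinant zero.
Cofactor expansion gives det = 4*k - 58.
Solving 4*k - 58 = 0 yields k = 29/2.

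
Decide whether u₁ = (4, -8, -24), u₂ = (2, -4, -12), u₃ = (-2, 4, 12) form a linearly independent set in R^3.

linearly dependent

Row-reduce the matrix whose columns are u₁, u₂, u₃.
The reduction yields 1 nonzero row, so the rank is 1.
Since rank 1 < 3, the set is linearly dependent.
Indeed u₁ - 2u₂ = 0.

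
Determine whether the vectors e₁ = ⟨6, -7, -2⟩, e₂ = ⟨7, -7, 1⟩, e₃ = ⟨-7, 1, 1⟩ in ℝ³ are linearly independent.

linearly independent

Row-reduce the matrix whose columns are e₁, e₂, e₃.
The reduction yields 3 nonzero rows, so the rank is 3.
Since rank = 3 (the number of vectors), the set is linearly independent.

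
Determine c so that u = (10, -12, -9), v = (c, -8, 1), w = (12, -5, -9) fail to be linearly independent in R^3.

c = -34/9

The vectors are dependent exactly when the determinant of the matrix with rows u, v, w vanishes.
Cofactor expansion gives det = -63*c - 238.
Setting this to zero gives c = -34/9.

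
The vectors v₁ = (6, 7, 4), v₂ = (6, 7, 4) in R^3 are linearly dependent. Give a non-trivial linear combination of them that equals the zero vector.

Solve the homogeneous system with v₁, v₂ as columns by row-reducing the coefficient matrix.
A generator of the null space is (1, -1).

v₁ - v₂ = 0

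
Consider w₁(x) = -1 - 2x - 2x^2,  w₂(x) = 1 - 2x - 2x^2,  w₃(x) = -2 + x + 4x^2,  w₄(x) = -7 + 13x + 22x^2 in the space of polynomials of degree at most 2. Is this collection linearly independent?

linearly dependent

Take coordinates with respect to the standard basis {1, x, x^2}.
There are 4 vectors in a 3-dimensional space, so they cannot be linearly independent.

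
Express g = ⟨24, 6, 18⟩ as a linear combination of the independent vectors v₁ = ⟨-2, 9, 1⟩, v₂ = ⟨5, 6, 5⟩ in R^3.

g = -2v₁ + 4v₂

Solve the system with v₁, v₂ as columns and g as the right-hand side.
The system has the unique solution (c₁, c₂) = (-2, 4).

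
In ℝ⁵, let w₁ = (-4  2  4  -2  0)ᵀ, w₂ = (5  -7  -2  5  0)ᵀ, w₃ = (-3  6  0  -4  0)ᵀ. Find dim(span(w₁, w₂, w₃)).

2

Put the 5×3 matrix [w₁|w₂|w₃] into echelon form.
Exactly 2 pivots survive; hence the rank is 2.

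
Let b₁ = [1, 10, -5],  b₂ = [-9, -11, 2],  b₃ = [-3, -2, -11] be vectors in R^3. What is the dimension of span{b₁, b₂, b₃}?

dim = 3

Apply Gaussian elimination to the matrix whose rows are b₁, b₂, b₃.
There are 3 pivot columns, so rank = 3.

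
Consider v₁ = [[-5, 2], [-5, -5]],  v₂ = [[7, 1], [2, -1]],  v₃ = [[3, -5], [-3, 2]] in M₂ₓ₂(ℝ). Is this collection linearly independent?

Write each element as a coordinate vector in ℝ⁴ using {E₁₁, E₁₂, E₂₁, E₂₂}.
Place the vectors as rows of a 3×4 matrix and reduce to echelon form.
The reduction yields 3 nonzero rows, so the rank is 3.
Since rank = 3 (the number of vectors), the set is linearly independent.

linearly independent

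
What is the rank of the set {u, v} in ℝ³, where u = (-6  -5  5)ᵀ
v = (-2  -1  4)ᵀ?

Put the 3×2 matrix [u|v] into echelon form.
There are 2 pivot columns, so rank = 2.

2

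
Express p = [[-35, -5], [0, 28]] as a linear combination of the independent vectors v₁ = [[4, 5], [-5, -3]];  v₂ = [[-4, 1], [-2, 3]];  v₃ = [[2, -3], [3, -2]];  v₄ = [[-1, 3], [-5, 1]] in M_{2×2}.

p = -4v₁ + 3v₂ - 3v₃ + v₄

Take coordinate vectors relative to {E₁₁, E₁₂, E₂₁, E₂₂}.
Since v₁, v₂, v₃, v₄ are independent, the coefficients expressing p are uniquely determined by a linear system.
Back-substitution yields (a₁, …, a₄) = (-4, 3, -3, 1).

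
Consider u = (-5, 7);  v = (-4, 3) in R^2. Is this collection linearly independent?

linearly independent

Place the vectors as rows of a 2×2 matrix and reduce to echelon form.
The reduction yields 2 nonzero rows, so the rank is 2.
Since rank = 2 (the number of vectors), the set is linearly independent.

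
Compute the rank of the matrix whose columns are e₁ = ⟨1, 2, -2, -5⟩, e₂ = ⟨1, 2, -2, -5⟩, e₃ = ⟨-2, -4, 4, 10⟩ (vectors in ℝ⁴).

rank 1

Put the 4×3 matrix [e₁|e₂|e₃] into echelon form.
The echelon form has 1 nonzero row, so the rank is 1.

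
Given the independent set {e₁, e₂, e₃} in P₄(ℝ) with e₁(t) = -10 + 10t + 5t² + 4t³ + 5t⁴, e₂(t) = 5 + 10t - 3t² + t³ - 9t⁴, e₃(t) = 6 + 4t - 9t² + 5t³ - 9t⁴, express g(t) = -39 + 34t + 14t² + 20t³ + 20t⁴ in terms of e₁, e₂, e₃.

Identify each element with its coordinate vector in ℝ⁵ via {1, t, …, t⁴}.
Set up the augmented matrix [e₁ | e₂ | e₃ | g] and row-reduce.
Row-reducing the augmented matrix gives the unique coefficients (c₁, c₂, c₃) = (4, -1, 1).

g = 4e₁ - e₂ + e₃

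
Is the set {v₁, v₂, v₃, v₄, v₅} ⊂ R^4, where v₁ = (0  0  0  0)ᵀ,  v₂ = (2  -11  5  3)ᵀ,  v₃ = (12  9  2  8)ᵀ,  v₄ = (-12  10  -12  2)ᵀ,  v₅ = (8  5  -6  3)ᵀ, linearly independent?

linearly dependent

There are 5 vectors in a 4-dimensional space, so they cannot be linearly independent.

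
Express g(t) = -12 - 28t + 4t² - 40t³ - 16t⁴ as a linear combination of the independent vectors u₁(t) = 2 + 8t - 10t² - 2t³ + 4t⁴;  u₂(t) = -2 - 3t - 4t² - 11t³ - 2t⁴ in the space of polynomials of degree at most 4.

Identify each element with its coordinate vector in ℝ⁵ via {1, t, …, t⁴}.
Since u₁, u₂ are independent, the coefficients expressing g are uniquely determined by a linear system.
Row-reducing the augmented matrix gives the unique coefficients (α₁, α₂) = (-2, 4).

g = -2u₁ + 4u₂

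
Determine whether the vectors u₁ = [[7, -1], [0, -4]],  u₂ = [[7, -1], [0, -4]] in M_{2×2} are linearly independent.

Take coordinates with respect to the standard basis {E₁₁, E₁₂, E₂₁, E₂₂}.
Two of the vectors are equal, giving an immediate dependence.

linearly dependent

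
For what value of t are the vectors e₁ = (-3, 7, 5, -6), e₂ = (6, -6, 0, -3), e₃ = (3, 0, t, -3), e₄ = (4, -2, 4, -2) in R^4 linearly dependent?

Place the vectors as rows of a 4×4 matrix; dependence ⇔ determinant zero.
The determinant works out to 486 - 90*t.
Setting this to zero gives t = 27/5.

t = 27/5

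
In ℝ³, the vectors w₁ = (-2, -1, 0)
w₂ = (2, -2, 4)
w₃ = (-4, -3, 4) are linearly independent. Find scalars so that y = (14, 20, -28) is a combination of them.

y = -2w₁ - 3w₂ - 4w₃

Set up the augmented matrix [w₁ | w₂ | w₃ | y] and row-reduce.
Row-reducing the augmented matrix gives the unique coefficients (c₁, c₂, c₃) = (-2, -3, -4).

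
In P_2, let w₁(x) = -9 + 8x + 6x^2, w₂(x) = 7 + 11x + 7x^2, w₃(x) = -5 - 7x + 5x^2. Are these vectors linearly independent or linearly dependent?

Write each element as a coordinate vector in ℝ³ using {1, x, x^2}.
Form the 3×3 matrix with these as columns; its determinant is -1460.
A nonzero determinant means the columns are linearly independent.

linearly independent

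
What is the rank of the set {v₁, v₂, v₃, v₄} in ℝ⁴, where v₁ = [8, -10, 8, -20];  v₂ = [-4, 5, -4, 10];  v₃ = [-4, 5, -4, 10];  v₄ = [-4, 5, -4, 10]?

1

Put the 4×4 matrix [v₁|v₂|v₃|v₄] into echelon form.
The echelon form has 1 nonzero row, so the rank is 1.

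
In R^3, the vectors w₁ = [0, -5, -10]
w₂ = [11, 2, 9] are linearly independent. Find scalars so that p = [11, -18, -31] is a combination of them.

p = 4w₁ + w₂

Since w₁, w₂ are independent, the coefficients expressing p are uniquely determined by a linear system.
The system has the unique solution (α₁, α₂) = (4, 1).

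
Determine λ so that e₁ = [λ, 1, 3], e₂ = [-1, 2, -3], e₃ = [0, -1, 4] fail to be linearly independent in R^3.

λ = -7/5

The vectors are dependent exactly when the determinant of the matrix with rows e₁, e₂, e₃ vanishes.
The determinant works out to 5*λ + 7.
Solving 5*λ + 7 = 0 yields λ = -7/5.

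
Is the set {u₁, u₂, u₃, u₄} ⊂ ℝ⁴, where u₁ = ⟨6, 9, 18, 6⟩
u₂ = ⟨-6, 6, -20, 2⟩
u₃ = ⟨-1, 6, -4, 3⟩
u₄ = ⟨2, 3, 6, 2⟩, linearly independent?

linearly dependent

Form the 4×4 matrix with these as columns; its determinant is 0.
A zero determinant means the columns are linearly dependent.
Indeed 2u₁ + 3u₂ - 6u₃ = 0.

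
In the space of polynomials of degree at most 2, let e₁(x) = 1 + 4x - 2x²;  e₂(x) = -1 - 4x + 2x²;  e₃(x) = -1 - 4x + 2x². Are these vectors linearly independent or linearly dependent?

Take coordinates with respect to the standard basis {1, x, x²}.
The matrix [e₁|e₂|e₃] has determinant 0.
A zero determinant means the columns are linearly dependent.
Indeed e₁ + e₂ = 0.

linearly dependent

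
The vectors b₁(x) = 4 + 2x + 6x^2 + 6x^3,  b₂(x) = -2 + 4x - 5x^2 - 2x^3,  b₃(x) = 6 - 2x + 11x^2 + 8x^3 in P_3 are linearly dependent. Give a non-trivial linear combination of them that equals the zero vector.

Write each element as a vector in ℝ⁴ using {1, x, …, x^3}.
Set up α₁b₁ + … + α₃b₃ = 0 and solve the homogeneous system.
One solution (up to scaling) is (1, -1, -1).

b₁ - b₂ - b₃ = 0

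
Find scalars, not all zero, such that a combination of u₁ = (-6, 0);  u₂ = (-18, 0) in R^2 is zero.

3u₁ - u₂ = 0

Row-reduce the matrix with u₁, u₂ as columns; the null space gives the coefficients.
One solution (up to scaling) is (3, -1).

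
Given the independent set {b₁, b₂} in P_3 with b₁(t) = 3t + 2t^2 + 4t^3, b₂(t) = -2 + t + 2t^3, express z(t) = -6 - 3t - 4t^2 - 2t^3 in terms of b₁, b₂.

Take coordinate vectors relative to {1, t, …, t^3}.
Write z = a₁b₁ + a₂b₂ and equate components.
Back-substitution yields (a₁, a₂) = (-2, 3).

z = -2b₁ + 3b₂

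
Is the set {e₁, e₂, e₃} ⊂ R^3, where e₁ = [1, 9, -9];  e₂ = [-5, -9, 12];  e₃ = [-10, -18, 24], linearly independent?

Form the 3×3 matrix with these as columns; its determinant is 0.
A zero determinant means the columns are linearly dependent.

linearly dependent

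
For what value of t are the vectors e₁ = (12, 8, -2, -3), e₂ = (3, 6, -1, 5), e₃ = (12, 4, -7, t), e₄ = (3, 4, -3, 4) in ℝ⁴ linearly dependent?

The vectors are dependent exactly when the determinant of the matrix with rows e₁, e₂, e₃, e₄ vanishes.
The determinant works out to 108*t + 450.
This vanishes exactly when t = -25/6.

t = -25/6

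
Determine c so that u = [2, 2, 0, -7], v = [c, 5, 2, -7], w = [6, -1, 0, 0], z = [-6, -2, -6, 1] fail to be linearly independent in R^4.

Dependence holds iff the 4×4 matrix [u v w z] is singular.
Cofactor expansion gives det = 42*c + 448.
Setting this to zero gives c = -32/3.

c = -32/3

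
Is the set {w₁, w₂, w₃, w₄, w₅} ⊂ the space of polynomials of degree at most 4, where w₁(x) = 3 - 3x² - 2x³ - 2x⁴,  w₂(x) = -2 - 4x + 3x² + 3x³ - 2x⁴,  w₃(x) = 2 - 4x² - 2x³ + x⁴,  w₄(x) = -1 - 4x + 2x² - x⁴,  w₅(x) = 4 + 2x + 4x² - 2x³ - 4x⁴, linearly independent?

linearly independent

Take coordinates with respect to the standard basis {1, x, …, x⁴}.
Row-reduce the matrix whose columns are w₁, w₂, w₃, w₄, w₅.
The reduction yields 5 nonzero rows, so the rank is 5.
Since rank = 5 (the number of vectors), the set is linearly independent.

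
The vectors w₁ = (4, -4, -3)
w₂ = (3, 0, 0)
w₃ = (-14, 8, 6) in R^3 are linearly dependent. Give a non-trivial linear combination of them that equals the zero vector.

2w₁ + 2w₂ + w₃ = 0

Set up α₁w₁ + … + α₃w₃ = 0 and solve the homogeneous system.
A generator of the null space is (2, 2, 1).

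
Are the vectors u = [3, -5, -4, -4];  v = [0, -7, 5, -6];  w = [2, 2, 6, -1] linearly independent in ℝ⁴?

Row-reduce the matrix whose columns are u, v, w.
The reduction yields 3 nonzero rows, so the rank is 3.
Since rank = 3 (the number of vectors), the set is linearly independent.

linearly independent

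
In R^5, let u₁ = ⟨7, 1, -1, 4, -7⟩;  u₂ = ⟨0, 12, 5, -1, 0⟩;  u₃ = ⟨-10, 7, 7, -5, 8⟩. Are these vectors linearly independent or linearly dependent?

Row-reduce the matrix whose columns are u₁, u₂, u₃.
The reduction yields 3 nonzero rows, so the rank is 3.
Since rank = 3 (the number of vectors), the set is linearly independent.

linearly independent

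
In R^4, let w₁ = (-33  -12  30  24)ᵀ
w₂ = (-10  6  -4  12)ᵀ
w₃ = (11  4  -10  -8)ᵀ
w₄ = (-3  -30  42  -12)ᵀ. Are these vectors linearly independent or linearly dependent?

linearly dependent

One vector is a scalar multiple of another, so the set is dependent.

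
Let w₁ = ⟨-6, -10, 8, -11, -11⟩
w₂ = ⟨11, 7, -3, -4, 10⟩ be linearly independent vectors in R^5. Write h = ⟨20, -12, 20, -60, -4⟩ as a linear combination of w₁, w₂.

Since w₁, w₂ are independent, the coefficients expressing h are uniquely determined by a linear system.
The system has the unique solution (a₁, a₂) = (4, 4).

h = 4w₁ + 4w₂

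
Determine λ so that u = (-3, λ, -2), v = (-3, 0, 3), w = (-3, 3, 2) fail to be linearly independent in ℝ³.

λ = 15

The set is linearly dependent precisely when det[u; v; w] = 0.
The determinant works out to 45 - 3*λ.
This vanishes exactly when λ = 15.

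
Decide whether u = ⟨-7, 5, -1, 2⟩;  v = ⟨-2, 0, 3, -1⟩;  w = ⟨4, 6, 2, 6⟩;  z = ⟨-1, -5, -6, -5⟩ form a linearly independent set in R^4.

Place the vectors as rows of a 4×4 matrix and reduce to echelon form.
The reduction yields 4 nonzero rows, so the rank is 4.
Since rank = 4 (the number of vectors), the set is linearly independent.

linearly independent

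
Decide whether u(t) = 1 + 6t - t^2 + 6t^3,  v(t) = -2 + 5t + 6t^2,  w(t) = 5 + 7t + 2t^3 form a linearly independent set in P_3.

linearly independent

Take coordinates with respect to the standard basis {1, t, …, t^3}.
Place the vectors as rows of a 3×4 matrix and reduce to echelon form.
The reduction yields 3 nonzero rows, so the rank is 3.
Since rank = 3 (the number of vectors), the set is linearly independent.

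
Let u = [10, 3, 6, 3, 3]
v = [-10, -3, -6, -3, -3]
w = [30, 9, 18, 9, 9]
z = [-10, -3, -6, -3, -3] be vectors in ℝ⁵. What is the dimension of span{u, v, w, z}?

Row-reduce the 4×5 matrix with these as rows.
The echelon form has 1 nonzero row, so the rank is 1.

dim = 1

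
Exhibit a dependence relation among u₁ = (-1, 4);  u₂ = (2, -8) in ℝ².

Row-reduce the matrix with u₁, u₂ as columns; the null space gives the coefficients.
A generator of the null space is (2, 1).

2u₁ + u₂ = 0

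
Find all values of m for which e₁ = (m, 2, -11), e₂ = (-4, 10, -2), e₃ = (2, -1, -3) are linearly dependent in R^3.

Dependence holds iff the 3×3 matrix [e₁ e₂ e₃] is singular.
Cofactor expansion gives det = 144 - 32*m.
This vanishes exactly when m = 9/2.

m = 9/2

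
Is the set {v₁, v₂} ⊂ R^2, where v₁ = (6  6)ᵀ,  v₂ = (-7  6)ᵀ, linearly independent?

linearly independent

Place the vectors as rows of a 2×2 matrix and reduce to echelon form.
The reduction yields 2 nonzero rows, so the rank is 2.
Since rank = 2 (the number of vectors), the set is linearly independent.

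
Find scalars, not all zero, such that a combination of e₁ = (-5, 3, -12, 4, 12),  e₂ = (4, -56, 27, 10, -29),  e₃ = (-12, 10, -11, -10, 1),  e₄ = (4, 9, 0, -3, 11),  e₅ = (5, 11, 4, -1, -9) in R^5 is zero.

2e₁ + e₂ + e₃ + 2e₄ + 2e₅ = 0

Set up α₁e₁ + … + α₅e₅ = 0 and solve the homogeneous system.
A generator of the null space is (2, 1, 1, 2, 2).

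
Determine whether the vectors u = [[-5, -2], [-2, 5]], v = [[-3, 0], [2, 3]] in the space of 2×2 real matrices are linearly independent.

linearly independent

Take coordinates with respect to the standard basis {E₁₁, E₁₂, E₂₁, E₂₂}.
Place the vectors as rows of a 2×4 matrix and reduce to echelon form.
The reduction yields 2 nonzero rows, so the rank is 2.
Since rank = 2 (the number of vectors), the set is linearly independent.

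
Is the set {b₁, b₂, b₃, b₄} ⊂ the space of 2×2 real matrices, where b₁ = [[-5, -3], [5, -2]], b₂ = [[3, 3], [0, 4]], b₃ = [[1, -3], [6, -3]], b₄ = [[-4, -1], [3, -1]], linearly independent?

Take coordinates with respect to the standard basis {E₁₁, E₁₂, E₂₁, E₂₂}.
The matrix [b₁|b₂|b₃|b₄] has determinant 121.
A nonzero determinant means the columns are linearly independent.

linearly independent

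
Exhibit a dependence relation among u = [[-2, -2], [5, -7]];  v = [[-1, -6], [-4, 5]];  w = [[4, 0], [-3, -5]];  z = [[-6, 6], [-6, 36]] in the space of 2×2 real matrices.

3u + 3w + z = 0

Write each element as a vector in ℝ⁴ using {E₁₁, E₁₂, E₂₁, E₂₂}.
Write the vectors as columns of a matrix and find a nonzero vector in its null space.
The free variable yields coefficients (3, 0, 3, 1) (any nonzero multiple also works).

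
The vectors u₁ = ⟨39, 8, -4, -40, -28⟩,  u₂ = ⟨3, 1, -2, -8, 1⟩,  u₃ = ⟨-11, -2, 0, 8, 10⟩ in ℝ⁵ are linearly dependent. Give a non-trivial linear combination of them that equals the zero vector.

Set up α₁u₁ + … + α₃u₃ = 0 and solve the homogeneous system.
A generator of the null space is (1, -2, 3).

u₁ - 2u₂ + 3u₃ = 0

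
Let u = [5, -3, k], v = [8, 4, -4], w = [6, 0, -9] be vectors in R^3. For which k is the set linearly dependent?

Dependence holds iff the 3×3 matrix [u v w] is singular.
Cofactor expansion gives det = -24*k - 324.
This vanishes exactly when k = -27/2.

k = -27/2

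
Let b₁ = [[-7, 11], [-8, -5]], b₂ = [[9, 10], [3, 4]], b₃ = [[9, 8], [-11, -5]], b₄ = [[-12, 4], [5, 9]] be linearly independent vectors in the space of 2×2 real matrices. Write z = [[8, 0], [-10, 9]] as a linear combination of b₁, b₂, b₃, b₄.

z = -2b₁ - b₂ + 3b₃ + 2b₄

Identify each element with its coordinate vector in ℝ⁴ via {E₁₁, E₁₂, E₂₁, E₂₂}.
Set up the augmented matrix [b₁ | b₂ | b₃ | b₄ | z] and row-reduce.
Back-substitution yields (a₁, …, a₄) = (-2, -1, 3, 2).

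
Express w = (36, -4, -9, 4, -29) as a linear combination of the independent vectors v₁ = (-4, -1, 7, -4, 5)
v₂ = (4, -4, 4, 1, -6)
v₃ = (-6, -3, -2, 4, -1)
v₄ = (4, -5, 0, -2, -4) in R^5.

Solve the system with v₁, v₂, v₃, v₄ as columns and w as the right-hand side.
Row-reducing the augmented matrix gives the unique coefficients (c₁, …, c₄) = (-3, 2, -2, 1).

w = -3v₁ + 2v₂ - 2v₃ + v₄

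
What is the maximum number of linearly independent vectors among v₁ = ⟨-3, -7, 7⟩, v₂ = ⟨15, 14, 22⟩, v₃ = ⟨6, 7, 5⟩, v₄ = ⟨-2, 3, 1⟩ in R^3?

3

Apply Gaussian elimination to the matrix whose rows are v₁, v₂, v₃, v₄.
There are 3 pivot columns, so rank = 3.
(With 4 elements in a 3-dimensional space the rank is at most 3.)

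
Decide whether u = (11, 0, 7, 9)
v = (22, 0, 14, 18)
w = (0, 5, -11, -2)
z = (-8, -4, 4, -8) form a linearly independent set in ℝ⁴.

linearly dependent

One vector is a scalar multiple of another, so the set is dependent.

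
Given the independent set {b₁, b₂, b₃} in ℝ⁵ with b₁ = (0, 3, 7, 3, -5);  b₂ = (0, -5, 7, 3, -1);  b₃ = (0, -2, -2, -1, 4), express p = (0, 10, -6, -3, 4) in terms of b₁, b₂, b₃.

Set up the augmented matrix [b₁ | b₂ | b₃ | p] and row-reduce.
Row-reducing the augmented matrix gives the unique coefficients (c₁, c₂, c₃) = (2, -2, 3).

p = 2b₁ - 2b₂ + 3b₃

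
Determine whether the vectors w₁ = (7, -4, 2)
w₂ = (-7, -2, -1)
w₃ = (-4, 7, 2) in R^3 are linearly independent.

Place the vectors as rows of a 3×3 matrix and reduce to echelon form.
The reduction yields 3 nonzero rows, so the rank is 3.
Since rank = 3 (the number of vectors), the set is linearly independent.

linearly independent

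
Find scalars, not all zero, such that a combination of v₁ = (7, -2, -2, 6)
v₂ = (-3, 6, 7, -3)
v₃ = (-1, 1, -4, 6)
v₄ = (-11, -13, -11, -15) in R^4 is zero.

3v₁ + 3v₂ + v₃ + v₄ = 0

Row-reduce the matrix with v₁, v₂, v₃, v₄ as columns; the null space gives the coefficients.
One solution (up to scaling) is (3, 3, 1, 1).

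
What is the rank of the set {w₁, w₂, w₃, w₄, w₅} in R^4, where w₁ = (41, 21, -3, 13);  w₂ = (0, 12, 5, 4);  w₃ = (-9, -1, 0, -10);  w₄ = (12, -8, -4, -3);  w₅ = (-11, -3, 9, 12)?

rank 4

Apply Gaussian elimination to the matrix whose rows are w₁, w₂, w₃, w₄, w₅.
There are 4 pivot columns, so rank = 4.
(With 5 elements in a 4-dimensional space the rank is at most 4.)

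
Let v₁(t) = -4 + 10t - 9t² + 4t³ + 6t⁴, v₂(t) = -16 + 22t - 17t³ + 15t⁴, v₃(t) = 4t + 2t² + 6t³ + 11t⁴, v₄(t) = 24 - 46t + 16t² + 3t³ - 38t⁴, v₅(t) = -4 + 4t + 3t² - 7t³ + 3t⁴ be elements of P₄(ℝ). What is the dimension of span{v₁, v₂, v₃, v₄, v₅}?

Use coordinates relative to {1, t, …, t⁴}.
Put the 5×5 matrix [v₁|v₂|v₃|v₄|v₅] into echelon form.
Reduction leaves 3 leading entries, giving rank 3.

3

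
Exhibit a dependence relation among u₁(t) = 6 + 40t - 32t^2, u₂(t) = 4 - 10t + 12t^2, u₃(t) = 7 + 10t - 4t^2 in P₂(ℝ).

Pass to coordinate vectors relative to the basis {1, t, t^2}.
Solve the homogeneous system with u₁, u₂, u₃ as columns by row-reducing the coefficient matrix.
One solution (up to scaling) is (1, 2, -2).

u₁ + 2u₂ - 2u₃ = 0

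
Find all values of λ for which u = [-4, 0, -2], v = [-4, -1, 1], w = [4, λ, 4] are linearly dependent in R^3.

The vectors are dependent exactly when the determinant of the matrix with rows u, v, w vanishes.
Cofactor expansion gives det = 12*λ + 8.
This vanishes exactly when λ = -2/3.

λ = -2/3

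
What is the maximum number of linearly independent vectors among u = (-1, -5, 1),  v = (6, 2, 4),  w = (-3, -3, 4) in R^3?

3

Put the 3×3 matrix [u|v|w] into echelon form.
The echelon form has 3 nonzero rows, so the rank is 3.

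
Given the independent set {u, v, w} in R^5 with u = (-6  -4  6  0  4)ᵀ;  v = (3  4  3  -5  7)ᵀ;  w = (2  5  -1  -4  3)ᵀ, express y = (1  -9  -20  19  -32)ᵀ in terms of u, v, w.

y = -2u - 3v - w

Since u, v, w are independent, the coefficients expressing y are uniquely determined by a linear system.
Row-reducing the augmented matrix gives the unique coefficients (a₁, a₂, a₃) = (-2, -3, -1).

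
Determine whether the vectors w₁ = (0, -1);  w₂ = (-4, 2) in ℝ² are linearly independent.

linearly independent

Row-reduce the matrix whose columns are w₁, w₂.
The reduction yields 2 nonzero rows, so the rank is 2.
Since rank = 2 (the number of vectors), the set is linearly independent.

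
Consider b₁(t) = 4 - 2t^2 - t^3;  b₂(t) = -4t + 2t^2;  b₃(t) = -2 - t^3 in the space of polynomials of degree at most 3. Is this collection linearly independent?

linearly independent

Take coordinates with respect to the standard basis {1, t, …, t^3}.
Place the vectors as rows of a 3×4 matrix and reduce to echelon form.
The reduction yields 3 nonzero rows, so the rank is 3.
Since rank = 3 (the number of vectors), the set is linearly independent.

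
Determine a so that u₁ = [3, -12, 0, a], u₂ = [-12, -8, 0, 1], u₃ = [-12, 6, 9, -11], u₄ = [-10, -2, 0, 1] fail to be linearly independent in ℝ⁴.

Place the vectors as rows of a 4×4 matrix; dependence ⇔ determinant zero.
Cofactor expansion gives det = -504*a - 378.
Solving -504*a - 378 = 0 yields a = -3/4.

a = -3/4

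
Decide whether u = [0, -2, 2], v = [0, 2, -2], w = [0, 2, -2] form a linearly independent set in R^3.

Form the 3×3 matrix with these as columns; its determinant is 0.
A zero determinant means the columns are linearly dependent.

linearly dependent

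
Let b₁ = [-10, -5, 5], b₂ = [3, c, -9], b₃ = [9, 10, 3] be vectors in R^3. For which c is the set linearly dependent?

The set is linearly dependent precisely when det[b₁; b₂; b₃] = 0.
Cofactor expansion gives det = -75*c - 300.
Solving -75*c - 300 = 0 yields c = -4.

c = -4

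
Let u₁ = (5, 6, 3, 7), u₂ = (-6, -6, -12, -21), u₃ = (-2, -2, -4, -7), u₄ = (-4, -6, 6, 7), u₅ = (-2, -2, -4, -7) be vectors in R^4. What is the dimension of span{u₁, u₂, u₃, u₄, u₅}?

dim = 2

Apply Gaussian elimination to the matrix whose rows are u₁, u₂, u₃, u₄, u₅.
Reduction leaves 2 leading entries, giving rank 2.
(With 5 elements in a 4-dimensional space the rank is at most 4.)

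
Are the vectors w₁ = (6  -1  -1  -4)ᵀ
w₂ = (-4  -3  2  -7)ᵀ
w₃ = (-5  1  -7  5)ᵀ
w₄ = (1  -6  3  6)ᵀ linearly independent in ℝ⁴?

linearly independent

The matrix [w₁|w₂|w₃|w₄] has determinant 3798.
A nonzero determinant means the columns are linearly independent.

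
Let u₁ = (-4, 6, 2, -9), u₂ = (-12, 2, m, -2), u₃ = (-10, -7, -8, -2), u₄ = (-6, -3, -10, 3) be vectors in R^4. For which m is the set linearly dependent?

The set is linearly dependent precisely when det[u₁; u₂; u₃; u₄] = 0.
The determinant works out to -468*m - 6864.
Setting this to zero gives m = -44/3.

m = -44/3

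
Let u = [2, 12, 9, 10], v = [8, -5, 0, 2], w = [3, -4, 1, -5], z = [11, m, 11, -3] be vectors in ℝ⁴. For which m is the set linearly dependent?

m = 1/7

Place the vectors as rows of a 4×4 matrix; dependence ⇔ determinant zero.
The determinant works out to 490*m - 70.
This vanishes exactly when m = 1/7.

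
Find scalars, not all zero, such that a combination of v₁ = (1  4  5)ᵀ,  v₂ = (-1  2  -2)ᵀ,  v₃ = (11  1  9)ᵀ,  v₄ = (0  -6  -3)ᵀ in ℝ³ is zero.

Write the vectors as columns of a matrix and find a nonzero vector in its null space.
One solution (up to scaling) is (1, 1, 0, 1).

v₁ + v₂ + v₄ = 0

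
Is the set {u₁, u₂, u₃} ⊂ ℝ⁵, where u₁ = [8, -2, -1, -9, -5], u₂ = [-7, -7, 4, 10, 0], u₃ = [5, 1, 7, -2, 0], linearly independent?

linearly independent

Row-reduce the matrix whose columns are u₁, u₂, u₃.
The reduction yields 3 nonzero rows, so the rank is 3.
Since rank = 3 (the number of vectors), the set is linearly independent.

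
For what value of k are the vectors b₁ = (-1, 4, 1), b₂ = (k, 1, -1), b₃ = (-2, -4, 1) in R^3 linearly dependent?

The set is linearly dependent precisely when det[b₁; b₂; b₃] = 0.
Expanding, det = 13 - 8*k.
Solving 13 - 8*k = 0 yields k = 13/8.

k = 13/8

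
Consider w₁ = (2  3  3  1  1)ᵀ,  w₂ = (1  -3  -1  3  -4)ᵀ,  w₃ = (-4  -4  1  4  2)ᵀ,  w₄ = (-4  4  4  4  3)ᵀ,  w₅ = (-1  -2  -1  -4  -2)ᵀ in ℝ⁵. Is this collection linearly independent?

linearly independent

Place the vectors as rows of a 5×5 matrix and reduce to echelon form.
The reduction yields 5 nonzero rows, so the rank is 5.
Since rank = 5 (the number of vectors), the set is linearly independent.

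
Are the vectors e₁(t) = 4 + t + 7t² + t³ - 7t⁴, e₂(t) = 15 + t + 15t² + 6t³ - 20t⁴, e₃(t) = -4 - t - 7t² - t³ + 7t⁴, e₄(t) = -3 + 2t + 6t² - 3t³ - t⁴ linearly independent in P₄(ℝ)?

Write each element as a coordinate vector in ℝ⁵ using {1, t, …, t⁴}.
Row-reduce the matrix whose columns are e₁, e₂, e₃, e₄.
The reduction yields 2 nonzero rows, so the rank is 2.
Since rank 2 < 4, the set is linearly dependent.
Indeed e₁ + e₃ = 0.

linearly dependent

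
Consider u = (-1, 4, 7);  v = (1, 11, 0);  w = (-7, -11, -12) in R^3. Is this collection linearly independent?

Place the vectors as rows of a 3×3 matrix and reduce to echelon form.
The reduction yields 3 nonzero rows, so the rank is 3.
Since rank = 3 (the number of vectors), the set is linearly independent.

linearly independent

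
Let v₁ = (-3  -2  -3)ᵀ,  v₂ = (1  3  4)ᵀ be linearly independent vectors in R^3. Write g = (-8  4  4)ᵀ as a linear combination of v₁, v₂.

g = 4v₁ + 4v₂

Solve the system with v₁, v₂ as columns and g as the right-hand side.
Row-reducing the augmented matrix gives the unique coefficients (c₁, c₂) = (4, 4).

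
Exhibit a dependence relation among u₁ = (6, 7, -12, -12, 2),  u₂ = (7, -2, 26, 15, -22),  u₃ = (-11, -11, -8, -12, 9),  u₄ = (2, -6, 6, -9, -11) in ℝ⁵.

u₁ + u₂ + u₃ - u₄ = 0

Set up α₁u₁ + … + α₄u₄ = 0 and solve the homogeneous system.
The free variable yields coefficients (1, 1, 1, -1) (any nonzero multiple also works).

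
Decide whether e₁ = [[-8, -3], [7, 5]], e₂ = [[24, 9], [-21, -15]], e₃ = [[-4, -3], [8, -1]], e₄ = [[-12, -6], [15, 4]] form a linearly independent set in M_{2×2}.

Take coordinates with respect to the standard basis {E₁₁, E₁₂, E₂₁, E₂₂}.
One vector is a scalar multiple of another, so the set is dependent.

linearly dependent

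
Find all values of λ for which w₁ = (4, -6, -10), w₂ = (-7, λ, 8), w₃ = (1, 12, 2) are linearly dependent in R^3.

Dependence holds iff the 3×3 matrix [w₁ w₂ w₃] is singular.
Cofactor expansion gives det = 18*λ + 324.
Solving 18*λ + 324 = 0 yields λ = -18.

λ = -18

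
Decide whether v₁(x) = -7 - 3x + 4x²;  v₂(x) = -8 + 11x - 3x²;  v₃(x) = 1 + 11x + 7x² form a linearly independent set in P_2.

linearly independent

Take coordinates with respect to the standard basis {1, x, x²}.
The matrix [v₁|v₂|v₃] has determinant -1325.
A nonzero determinant means the columns are linearly independent.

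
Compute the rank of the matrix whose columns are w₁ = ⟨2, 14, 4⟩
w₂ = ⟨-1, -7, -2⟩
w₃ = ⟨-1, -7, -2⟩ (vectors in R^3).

Apply Gaussian elimination to the matrix whose rows are w₁, w₂, w₃.
The echelon form has 1 nonzero row, so the rank is 1.

1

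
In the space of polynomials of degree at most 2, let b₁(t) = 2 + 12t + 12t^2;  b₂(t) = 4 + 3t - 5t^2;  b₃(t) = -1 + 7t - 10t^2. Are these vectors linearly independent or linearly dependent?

linearly independent

Take coordinates with respect to the standard basis {1, t, t^2}.
The matrix [b₁|b₂|b₃] has determinant 922.
A nonzero determinant means the columns are linearly independent.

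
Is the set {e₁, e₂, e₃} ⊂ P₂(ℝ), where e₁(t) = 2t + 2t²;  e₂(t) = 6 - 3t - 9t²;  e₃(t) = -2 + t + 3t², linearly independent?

Write each element as a coordinate vector in ℝ³ using {1, t, t²}.
Form the 3×3 matrix with these as columns; its determinant is 0.
A zero determinant means the columns are linearly dependent.
Indeed e₂ + 3e₃ = 0.

linearly dependent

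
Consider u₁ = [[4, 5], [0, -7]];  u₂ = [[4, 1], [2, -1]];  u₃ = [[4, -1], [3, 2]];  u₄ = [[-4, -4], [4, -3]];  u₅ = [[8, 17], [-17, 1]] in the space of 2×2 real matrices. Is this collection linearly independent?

linearly dependent

Write each element as a coordinate vector in ℝ⁴ using {E₁₁, E₁₂, E₂₁, E₂₂}.
There are 5 vectors in a 4-dimensional space, so they cannot be linearly independent.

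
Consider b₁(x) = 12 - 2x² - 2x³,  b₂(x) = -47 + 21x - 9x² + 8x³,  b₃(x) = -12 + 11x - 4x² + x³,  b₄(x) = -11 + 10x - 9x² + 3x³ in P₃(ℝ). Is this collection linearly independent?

Take coordinates with respect to the standard basis {1, x, …, x³}.
Row-reduce the matrix whose columns are b₁, b₂, b₃, b₄.
The reduction yields 3 nonzero rows, so the rank is 3.
Since rank 3 < 4, the set is linearly dependent.

linearly dependent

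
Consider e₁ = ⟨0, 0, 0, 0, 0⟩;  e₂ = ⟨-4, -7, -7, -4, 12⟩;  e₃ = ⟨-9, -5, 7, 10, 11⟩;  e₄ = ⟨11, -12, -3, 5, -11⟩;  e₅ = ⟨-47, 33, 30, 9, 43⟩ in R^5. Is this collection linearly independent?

One of the vectors is the zero vector, so the set is linearly dependent.

linearly dependent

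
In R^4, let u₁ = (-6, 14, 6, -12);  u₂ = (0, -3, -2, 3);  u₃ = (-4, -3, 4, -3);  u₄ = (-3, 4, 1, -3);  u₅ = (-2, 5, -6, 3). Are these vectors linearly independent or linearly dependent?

There are 5 vectors in a 4-dimensional space, so they cannot be linearly independent.

linearly dependent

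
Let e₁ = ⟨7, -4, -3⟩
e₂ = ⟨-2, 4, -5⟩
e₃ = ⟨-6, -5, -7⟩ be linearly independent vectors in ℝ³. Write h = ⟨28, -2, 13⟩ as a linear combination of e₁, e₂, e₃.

Write h = c₁e₁ + … + c₃e₃ and equate components.
Back-substitution yields (c₁, c₂, c₃) = (2, -1, -2).

h = 2e₁ - e₂ - 2e₃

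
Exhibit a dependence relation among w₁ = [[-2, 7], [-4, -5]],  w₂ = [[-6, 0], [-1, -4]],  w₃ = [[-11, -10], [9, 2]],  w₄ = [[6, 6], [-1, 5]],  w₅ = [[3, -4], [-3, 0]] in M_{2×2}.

2w₁ - 2w₂ + w₃ + w₅ = 0

Take coordinates with respect to {E₁₁, E₁₂, E₂₁, E₂₂}.
Row-reduce the matrix with w₁, w₂, w₃, w₄, w₅ as columns; the null space gives the coefficients.
One solution (up to scaling) is (2, -2, 1, 0, 1).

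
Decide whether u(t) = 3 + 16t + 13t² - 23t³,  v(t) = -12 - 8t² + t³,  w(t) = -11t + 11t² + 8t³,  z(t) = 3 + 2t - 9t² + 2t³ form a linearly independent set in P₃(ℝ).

Take coordinates with respect to the standard basis {1, t, …, t³}.
Form the 4×4 matrix with these as columns; its determinant is 0.
A zero determinant means the columns are linearly dependent.
Indeed u + v + 2w + 3z = 0.

linearly dependent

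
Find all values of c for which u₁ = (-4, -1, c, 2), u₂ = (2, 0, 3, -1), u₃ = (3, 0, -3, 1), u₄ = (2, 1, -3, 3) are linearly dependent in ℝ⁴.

The vectors are dependent exactly when the determinant of the matrix with rows u₁, u₂, u₃, u₄ vanishes.
Expanding, det = -5*c - 60.
This vanishes exactly when c = -12.

c = -12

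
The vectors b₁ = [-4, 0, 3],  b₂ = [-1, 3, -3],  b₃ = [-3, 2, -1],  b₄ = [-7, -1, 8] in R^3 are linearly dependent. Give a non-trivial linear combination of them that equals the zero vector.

3b₁ + b₂ - 2b₃ - b₄ = 0

Row-reduce the matrix with b₁, b₂, b₃, b₄ as columns; the null space gives the coefficients.
A generator of the null space is (3, 1, -2, -1).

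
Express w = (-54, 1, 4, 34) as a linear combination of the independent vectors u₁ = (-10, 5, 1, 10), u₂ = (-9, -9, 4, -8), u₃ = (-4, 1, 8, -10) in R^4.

w = 4u₁ + 2u₂ - u₃

Set up the augmented matrix [u₁ | u₂ | u₃ | w] and row-reduce.
The system has the unique solution (α₁, α₂, α₃) = (4, 2, -1).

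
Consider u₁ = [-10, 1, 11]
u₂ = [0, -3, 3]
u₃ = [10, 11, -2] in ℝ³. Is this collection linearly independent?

Place the vectors as rows of a 3×3 matrix and reduce to echelon form.
The reduction yields 3 nonzero rows, so the rank is 3.
Since rank = 3 (the number of vectors), the set is linearly independent.

linearly independent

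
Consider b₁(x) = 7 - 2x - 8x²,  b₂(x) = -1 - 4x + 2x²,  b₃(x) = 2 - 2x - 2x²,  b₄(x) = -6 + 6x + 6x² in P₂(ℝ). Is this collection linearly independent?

Write each element as a coordinate vector in ℝ³ using {1, x, x²}.
There are 4 vectors in a 3-dimensional space, so they cannot be linearly independent.

linearly dependent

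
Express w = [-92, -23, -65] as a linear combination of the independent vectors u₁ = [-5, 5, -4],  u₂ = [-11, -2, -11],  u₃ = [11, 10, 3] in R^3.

Since u₁, u₂, u₃ are independent, the coefficients expressing w are uniquely determined by a linear system.
The system has the unique solution (c₁, c₂, c₃) = (3, 4, -3).

w = 3u₁ + 4u₂ - 3u₃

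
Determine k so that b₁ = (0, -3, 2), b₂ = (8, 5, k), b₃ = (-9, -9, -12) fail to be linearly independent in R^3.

k = 38/3

Dependence holds iff the 3×3 matrix [b₁ b₂ b₃] is singular.
Cofactor expansion gives det = 27*k - 342.
This vanishes exactly when k = 38/3.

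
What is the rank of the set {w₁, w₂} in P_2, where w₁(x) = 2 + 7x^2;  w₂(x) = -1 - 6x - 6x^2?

Represent each element by its coordinate vector in ℝ³.
Apply Gaussian elimination to the matrix whose rows are w₁, w₂.
There are 2 pivot columns, so rank = 2.

rank 2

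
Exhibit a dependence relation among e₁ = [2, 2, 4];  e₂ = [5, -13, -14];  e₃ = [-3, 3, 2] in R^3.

Solve the homogeneous system with e₁, e₂, e₃ as columns by row-reducing the coefficient matrix.
A generator of the null space is (2, 1, 3).

2e₁ + e₂ + 3e₃ = 0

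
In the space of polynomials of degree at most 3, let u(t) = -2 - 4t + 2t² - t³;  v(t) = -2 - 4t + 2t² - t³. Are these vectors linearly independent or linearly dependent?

linearly dependent

Take coordinates with respect to the standard basis {1, t, …, t³}.
Place the vectors as rows of a 2×4 matrix and reduce to echelon form.
The reduction yields 1 nonzero row, so the rank is 1.
Since rank 1 < 2, the set is linearly dependent.
Indeed u - v = 0.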